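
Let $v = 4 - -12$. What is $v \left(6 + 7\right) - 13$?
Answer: $195$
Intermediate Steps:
$v = 16$ ($v = 4 + 12 = 16$)
$v \left(6 + 7\right) - 13 = 16 \left(6 + 7\right) - 13 = 16 \cdot 13 - 13 = 208 - 13 = 195$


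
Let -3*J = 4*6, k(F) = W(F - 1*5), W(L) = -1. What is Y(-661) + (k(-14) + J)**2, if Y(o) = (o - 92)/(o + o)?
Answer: 107835/1322 ≈ 81.570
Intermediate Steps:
k(F) = -1
Y(o) = (-92 + o)/(2*o) (Y(o) = (-92 + o)/((2*o)) = (-92 + o)*(1/(2*o)) = (-92 + o)/(2*o))
J = -8 (J = -4*6/3 = -1/3*24 = -8)
Y(-661) + (k(-14) + J)**2 = (1/2)*(-92 - 661)/(-661) + (-1 - 8)**2 = (1/2)*(-1/661)*(-753) + (-9)**2 = 753/1322 + 81 = 107835/1322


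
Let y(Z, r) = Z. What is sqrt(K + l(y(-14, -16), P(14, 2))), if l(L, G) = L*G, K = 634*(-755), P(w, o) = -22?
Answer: I*sqrt(478362) ≈ 691.64*I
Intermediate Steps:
K = -478670
l(L, G) = G*L
sqrt(K + l(y(-14, -16), P(14, 2))) = sqrt(-478670 - 22*(-14)) = sqrt(-478670 + 308) = sqrt(-478362) = I*sqrt(478362)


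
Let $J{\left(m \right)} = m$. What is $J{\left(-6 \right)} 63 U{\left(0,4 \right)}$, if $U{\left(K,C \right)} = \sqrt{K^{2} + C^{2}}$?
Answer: $-1512$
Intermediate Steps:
$U{\left(K,C \right)} = \sqrt{C^{2} + K^{2}}$
$J{\left(-6 \right)} 63 U{\left(0,4 \right)} = \left(-6\right) 63 \sqrt{4^{2} + 0^{2}} = - 378 \sqrt{16 + 0} = - 378 \sqrt{16} = \left(-378\right) 4 = -1512$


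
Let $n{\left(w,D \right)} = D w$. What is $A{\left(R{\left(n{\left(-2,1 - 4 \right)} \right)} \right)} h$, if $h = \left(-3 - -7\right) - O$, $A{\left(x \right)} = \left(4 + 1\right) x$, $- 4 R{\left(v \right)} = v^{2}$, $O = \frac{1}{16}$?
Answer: $- \frac{2835}{16} \approx -177.19$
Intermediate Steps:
$O = \frac{1}{16} \approx 0.0625$
$R{\left(v \right)} = - \frac{v^{2}}{4}$
$A{\left(x \right)} = 5 x$
$h = \frac{63}{16}$ ($h = \left(-3 - -7\right) - \frac{1}{16} = \left(-3 + 7\right) - \frac{1}{16} = 4 - \frac{1}{16} = \frac{63}{16} \approx 3.9375$)
$A{\left(R{\left(n{\left(-2,1 - 4 \right)} \right)} \right)} h = 5 \left(- \frac{\left(\left(1 - 4\right) \left(-2\right)\right)^{2}}{4}\right) \frac{63}{16} = 5 \left(- \frac{\left(\left(-3\right) \left(-2\right)\right)^{2}}{4}\right) \frac{63}{16} = 5 \left(- \frac{6^{2}}{4}\right) \frac{63}{16} = 5 \left(\left(- \frac{1}{4}\right) 36\right) \frac{63}{16} = 5 \left(-9\right) \frac{63}{16} = \left(-45\right) \frac{63}{16} = - \frac{2835}{16}$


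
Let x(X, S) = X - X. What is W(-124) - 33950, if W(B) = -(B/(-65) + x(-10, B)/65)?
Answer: -2206874/65 ≈ -33952.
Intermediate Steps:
x(X, S) = 0
W(B) = B/65 (W(B) = -(B/(-65) + 0/65) = -(B*(-1/65) + 0*(1/65)) = -(-B/65 + 0) = -(-1)*B/65 = B/65)
W(-124) - 33950 = (1/65)*(-124) - 33950 = -124/65 - 33950 = -2206874/65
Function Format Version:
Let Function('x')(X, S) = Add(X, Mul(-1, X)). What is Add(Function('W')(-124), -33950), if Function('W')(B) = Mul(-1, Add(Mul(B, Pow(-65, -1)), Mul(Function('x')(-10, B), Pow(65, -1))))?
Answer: Rational(-2206874, 65) ≈ -33952.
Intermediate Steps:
Function('x')(X, S) = 0
Function('W')(B) = Mul(Rational(1, 65), B) (Function('W')(B) = Mul(-1, Add(Mul(B, Pow(-65, -1)), Mul(0, Pow(65, -1)))) = Mul(-1, Add(Mul(B, Rational(-1, 65)), Mul(0, Rational(1, 65)))) = Mul(-1, Add(Mul(Rational(-1, 65), B), 0)) = Mul(-1, Mul(Rational(-1, 65), B)) = Mul(Rational(1, 65), B))
Add(Function('W')(-124), -33950) = Add(Mul(Rational(1, 65), -124), -33950) = Add(Rational(-124, 65), -33950) = Rational(-2206874, 65)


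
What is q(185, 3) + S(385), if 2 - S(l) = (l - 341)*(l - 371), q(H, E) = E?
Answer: -611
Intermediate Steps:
S(l) = 2 - (-371 + l)*(-341 + l) (S(l) = 2 - (l - 341)*(l - 371) = 2 - (-341 + l)*(-371 + l) = 2 - (-371 + l)*(-341 + l))
q(185, 3) + S(385) = 3 + (-126509 - 1*385² + 712*385) = 3 + (-126509 - 1*148225 + 274120) = 3 + (-126509 - 148225 + 274120) = 3 - 614 = -611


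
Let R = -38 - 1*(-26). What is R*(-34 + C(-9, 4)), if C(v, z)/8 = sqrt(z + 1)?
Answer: 408 - 96*sqrt(5) ≈ 193.34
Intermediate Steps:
C(v, z) = 8*sqrt(1 + z) (C(v, z) = 8*sqrt(z + 1) = 8*sqrt(1 + z))
R = -12 (R = -38 + 26 = -12)
R*(-34 + C(-9, 4)) = -12*(-34 + 8*sqrt(1 + 4)) = -12*(-34 + 8*sqrt(5)) = 408 - 96*sqrt(5)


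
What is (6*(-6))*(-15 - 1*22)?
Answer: 1332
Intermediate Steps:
(6*(-6))*(-15 - 1*22) = -36*(-15 - 22) = -36*(-37) = 1332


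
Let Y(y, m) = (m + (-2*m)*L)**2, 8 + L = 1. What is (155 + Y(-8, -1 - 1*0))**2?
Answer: 144400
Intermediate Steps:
L = -7 (L = -8 + 1 = -7)
Y(y, m) = 225*m**2 (Y(y, m) = (m - 2*m*(-7))**2 = (m + 14*m)**2 = (15*m)**2 = 225*m**2)
(155 + Y(-8, -1 - 1*0))**2 = (155 + 225*(-1 - 1*0)**2)**2 = (155 + 225*(-1 + 0)**2)**2 = (155 + 225*(-1)**2)**2 = (155 + 225*1)**2 = (155 + 225)**2 = 380**2 = 144400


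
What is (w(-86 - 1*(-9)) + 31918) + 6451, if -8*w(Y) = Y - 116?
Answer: 307145/8 ≈ 38393.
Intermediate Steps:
w(Y) = 29/2 - Y/8 (w(Y) = -(Y - 116)/8 = -(-116 + Y)/8 = 29/2 - Y/8)
(w(-86 - 1*(-9)) + 31918) + 6451 = ((29/2 - (-86 - 1*(-9))/8) + 31918) + 6451 = ((29/2 - (-86 + 9)/8) + 31918) + 6451 = ((29/2 - 1/8*(-77)) + 31918) + 6451 = ((29/2 + 77/8) + 31918) + 6451 = (193/8 + 31918) + 6451 = 255537/8 + 6451 = 307145/8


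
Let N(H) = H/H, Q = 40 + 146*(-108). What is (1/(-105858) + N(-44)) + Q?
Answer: -1664828767/105858 ≈ -15727.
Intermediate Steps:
Q = -15728 (Q = 40 - 15768 = -15728)
N(H) = 1
(1/(-105858) + N(-44)) + Q = (1/(-105858) + 1) - 15728 = (-1/105858 + 1) - 15728 = 105857/105858 - 15728 = -1664828767/105858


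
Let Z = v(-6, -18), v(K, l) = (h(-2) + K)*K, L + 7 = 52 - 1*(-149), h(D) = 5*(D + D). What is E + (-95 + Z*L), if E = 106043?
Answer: 136212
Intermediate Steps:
h(D) = 10*D (h(D) = 5*(2*D) = 10*D)
L = 194 (L = -7 + (52 - 1*(-149)) = -7 + (52 + 149) = -7 + 201 = 194)
v(K, l) = K*(-20 + K) (v(K, l) = (10*(-2) + K)*K = (-20 + K)*K = K*(-20 + K))
Z = 156 (Z = -6*(-20 - 6) = -6*(-26) = 156)
E + (-95 + Z*L) = 106043 + (-95 + 156*194) = 106043 + (-95 + 30264) = 106043 + 30169 = 136212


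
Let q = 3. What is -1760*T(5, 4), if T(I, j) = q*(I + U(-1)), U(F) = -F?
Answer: -31680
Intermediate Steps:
T(I, j) = 3 + 3*I (T(I, j) = 3*(I - 1*(-1)) = 3*(I + 1) = 3*(1 + I) = 3 + 3*I)
-1760*T(5, 4) = -1760*(3 + 3*5) = -1760*(3 + 15) = -1760*18 = -31680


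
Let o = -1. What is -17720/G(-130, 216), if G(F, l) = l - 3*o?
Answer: -17720/219 ≈ -80.913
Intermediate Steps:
G(F, l) = 3 + l (G(F, l) = l - 3*(-1) = l + 3 = 3 + l)
-17720/G(-130, 216) = -17720/(3 + 216) = -17720/219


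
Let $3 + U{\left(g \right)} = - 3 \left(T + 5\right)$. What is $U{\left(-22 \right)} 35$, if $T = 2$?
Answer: $-840$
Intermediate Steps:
$U{\left(g \right)} = -24$ ($U{\left(g \right)} = -3 - 3 \left(2 + 5\right) = -3 - 21 = -24$)
$U{\left(-22 \right)} 35 = \left(-24\right) 35 = -840$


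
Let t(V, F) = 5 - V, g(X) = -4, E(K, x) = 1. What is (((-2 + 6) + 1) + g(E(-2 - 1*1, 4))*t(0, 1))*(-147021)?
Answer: 2205315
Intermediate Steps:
(((-2 + 6) + 1) + g(E(-2 - 1*1, 4))*t(0, 1))*(-147021) = (((-2 + 6) + 1) - 4*(5 - 1*0))*(-147021) = ((4 + 1) - 4*(5 + 0))*(-147021) = (5 - 4*5)*(-147021) = (5 - 20)*(-147021) = -15*(-147021) = 2205315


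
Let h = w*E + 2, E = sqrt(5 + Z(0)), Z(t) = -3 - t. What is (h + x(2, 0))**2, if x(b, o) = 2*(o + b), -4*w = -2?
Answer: (12 + sqrt(2))**2/4 ≈ 44.985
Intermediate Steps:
w = 1/2 (w = -1/4*(-2) = 1/2 ≈ 0.50000)
E = sqrt(2) (E = sqrt(5 + (-3 - 1*0)) = sqrt(5 + (-3 + 0)) = sqrt(5 - 3) = sqrt(2) ≈ 1.4142)
x(b, o) = 2*b + 2*o (x(b, o) = 2*(b + o) = 2*b + 2*o)
h = 2 + sqrt(2)/2 (h = sqrt(2)/2 + 2 = 2 + sqrt(2)/2 ≈ 2.7071)
(h + x(2, 0))**2 = ((2 + sqrt(2)/2) + (2*2 + 2*0))**2 = ((2 + sqrt(2)/2) + (4 + 0))**2 = ((2 + sqrt(2)/2) + 4)**2 = (6 + sqrt(2)/2)**2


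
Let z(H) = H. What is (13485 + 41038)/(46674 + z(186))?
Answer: 54523/46860 ≈ 1.1635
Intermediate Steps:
(13485 + 41038)/(46674 + z(186)) = (13485 + 41038)/(46674 + 186) = 54523/46860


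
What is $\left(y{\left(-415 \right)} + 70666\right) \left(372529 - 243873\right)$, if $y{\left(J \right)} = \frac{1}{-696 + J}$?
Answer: $\frac{918252082800}{101} \approx 9.0916 \cdot 10^{9}$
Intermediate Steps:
$\left(y{\left(-415 \right)} + 70666\right) \left(372529 - 243873\right) = \left(\frac{1}{-696 - 415} + 70666\right) \left(372529 - 243873\right) = \left(\frac{1}{-1111} + 70666\right) 128656 = \left(- \frac{1}{1111} + 70666\right) 128656 = \frac{78509925}{1111} \cdot 128656 = \frac{918252082800}{101}$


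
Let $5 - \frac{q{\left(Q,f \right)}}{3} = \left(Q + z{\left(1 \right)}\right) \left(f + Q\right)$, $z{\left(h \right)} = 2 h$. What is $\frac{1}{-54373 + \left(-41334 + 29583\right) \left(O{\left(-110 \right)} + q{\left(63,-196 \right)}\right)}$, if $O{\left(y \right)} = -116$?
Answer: $- \frac{1}{303629707} \approx -3.2935 \cdot 10^{-9}$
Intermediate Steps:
$q{\left(Q,f \right)} = 15 - 3 \left(2 + Q\right) \left(Q + f\right)$ ($q{\left(Q,f \right)} = 15 - 3 \left(Q + 2 \cdot 1\right) \left(f + Q\right) = 15 - 3 \left(Q + 2\right) \left(Q + f\right) = 15 - 3 \left(2 + Q\right) \left(Q + f\right)$)
$\frac{1}{-54373 + \left(-41334 + 29583\right) \left(O{\left(-110 \right)} + q{\left(63,-196 \right)}\right)} = \frac{1}{-54373 + \left(-41334 + 29583\right) \left(-116 - \left(-813 - 37044 + 11907\right)\right)} = \frac{1}{-54373 - 11751 \left(-116 + \left(15 - 378 + 1176 - 11907 + 37044\right)\right)} = \frac{1}{-54373 - 11751 \left(-116 + 25950\right)} = \frac{1}{-54373 - 303575334} = \frac{1}{-303629707} = - \frac{1}{303629707}$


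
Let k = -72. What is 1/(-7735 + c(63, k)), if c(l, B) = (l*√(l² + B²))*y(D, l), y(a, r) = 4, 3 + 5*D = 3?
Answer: 1105/74488841 + 324*√113/74488841 ≈ 6.1072e-5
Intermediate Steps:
D = 0 (D = -⅗ + (⅕)*3 = -⅗ + ⅗ = 0)
c(l, B) = 4*l*√(B² + l²) (c(l, B) = (l*√(l² + B²))*4 = (l*√(B² + l²))*4 = 4*l*√(B² + l²))
1/(-7735 + c(63, k)) = 1/(-7735 + 4*63*√((-72)² + 63²)) = 1/(-7735 + 4*63*√(5184 + 3969)) = 1/(-7735 + 4*63*√9153) = 1/(-7735 + 4*63*(9*√113)) = 1/(-7735 + 2268*√113)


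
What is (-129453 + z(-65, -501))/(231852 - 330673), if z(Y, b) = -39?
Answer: 129492/98821 ≈ 1.3104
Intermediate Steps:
(-129453 + z(-65, -501))/(231852 - 330673) = (-129453 - 39)/(231852 - 330673) = -129492/(-98821) = -129492*(-1/98821) = 129492/98821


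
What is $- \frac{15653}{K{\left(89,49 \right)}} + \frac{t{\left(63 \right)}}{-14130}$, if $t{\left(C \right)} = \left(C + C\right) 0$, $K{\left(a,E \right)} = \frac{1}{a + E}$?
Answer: $-2160114$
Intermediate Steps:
$K{\left(a,E \right)} = \frac{1}{E + a}$
$t{\left(C \right)} = 0$ ($t{\left(C \right)} = 2 C 0 = 0$)
$- \frac{15653}{K{\left(89,49 \right)}} + \frac{t{\left(63 \right)}}{-14130} = - \frac{15653}{\frac{1}{49 + 89}} + \frac{0}{-14130} = - \frac{15653}{\frac{1}{138}} + 0 \left(- \frac{1}{14130}\right) = - 15653 \frac{1}{\frac{1}{138}} + 0 = \left(-15653\right) 138 + 0 = -2160114 + 0 = -2160114$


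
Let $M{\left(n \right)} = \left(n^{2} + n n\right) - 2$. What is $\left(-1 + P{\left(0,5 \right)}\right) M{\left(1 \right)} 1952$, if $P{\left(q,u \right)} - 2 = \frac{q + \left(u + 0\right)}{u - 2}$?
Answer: $0$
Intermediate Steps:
$M{\left(n \right)} = -2 + 2 n^{2}$ ($M{\left(n \right)} = \left(n^{2} + n^{2}\right) - 2 = 2 n^{2} - 2 = -2 + 2 n^{2}$)
$P{\left(q,u \right)} = 2 + \frac{q + u}{-2 + u}$ ($P{\left(q,u \right)} = 2 + \frac{q + \left(u + 0\right)}{u - 2} = 2 + \frac{q + u}{-2 + u}$)
$\left(-1 + P{\left(0,5 \right)}\right) M{\left(1 \right)} 1952 = \left(-1 + \frac{-4 + 0 + 3 \cdot 5}{-2 + 5}\right) \left(-2 + 2 \cdot 1^{2}\right) 1952 = \left(-1 + \frac{-4 + 0 + 15}{3}\right) \left(-2 + 2 \cdot 1\right) 1952 = \left(-1 + \frac{1}{3} \cdot 11\right) \left(-2 + 2\right) 1952 = \left(-1 + \frac{11}{3}\right) 0 \cdot 1952 = \frac{8}{3} \cdot 0 \cdot 1952 = 0 \cdot 1952 = 0$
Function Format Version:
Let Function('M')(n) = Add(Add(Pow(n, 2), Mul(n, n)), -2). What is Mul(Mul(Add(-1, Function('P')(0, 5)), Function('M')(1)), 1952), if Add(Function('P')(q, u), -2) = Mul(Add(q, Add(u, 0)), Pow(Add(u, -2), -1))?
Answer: 0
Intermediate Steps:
Function('M')(n) = Add(-2, Mul(2, Pow(n, 2))) (Function('M')(n) = Add(Add(Pow(n, 2), Pow(n, 2)), -2) = Add(Mul(2, Pow(n, 2)), -2) = Add(-2, Mul(2, Pow(n, 2))))
Function('P')(q, u) = Add(2, Mul(Pow(Add(-2, u), -1), Add(q, u))) (Function('P')(q, u) = Add(2, Mul(Add(q, Add(u, 0)), Pow(Add(u, -2), -1))) = Add(2, Mul(Add(q, u), Pow(Add(-2, u), -1))) = Add(2, Mul(Pow(Add(-2, u), -1), Add(q, u))))
Mul(Mul(Add(-1, Function('P')(0, 5)), Function('M')(1)), 1952) = Mul(Mul(Add(-1, Mul(Pow(Add(-2, 5), -1), Add(-4, 0, Mul(3, 5)))), Add(-2, Mul(2, Pow(1, 2)))), 1952) = Mul(Mul(Add(-1, Mul(Pow(3, -1), Add(-4, 0, 15))), Add(-2, Mul(2, 1))), 1952) = Mul(Mul(Add(-1, Mul(Rational(1, 3), 11)), Add(-2, 2)), 1952) = Mul(Mul(Add(-1, Rational(11, 3)), 0), 1952) = Mul(Mul(Rational(8, 3), 0), 1952) = Mul(0, 1952) = 0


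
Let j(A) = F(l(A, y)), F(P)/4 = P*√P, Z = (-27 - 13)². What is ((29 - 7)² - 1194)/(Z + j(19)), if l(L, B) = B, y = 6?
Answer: -8875/19973 + 1065*√6/159784 ≈ -0.42802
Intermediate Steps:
Z = 1600 (Z = (-40)² = 1600)
F(P) = 4*P^(3/2) (F(P) = 4*(P*√P) = 4*P^(3/2))
j(A) = 24*√6 (j(A) = 4*6^(3/2) = 4*(6*√6) = 24*√6)
((29 - 7)² - 1194)/(Z + j(19)) = ((29 - 7)² - 1194)/(1600 + 24*√6) = (22² - 1194)/(1600 + 24*√6) = (484 - 1194)/(1600 + 24*√6) = -710/(1600 + 24*√6)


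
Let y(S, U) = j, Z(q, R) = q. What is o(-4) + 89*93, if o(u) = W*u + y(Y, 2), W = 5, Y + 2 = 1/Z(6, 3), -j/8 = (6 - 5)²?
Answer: 8249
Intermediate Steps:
j = -8 (j = -8*(6 - 5)² = -8*1² = -8*1 = -8)
Y = -11/6 (Y = -2 + 1/6 = -2 + ⅙ = -11/6 ≈ -1.8333)
y(S, U) = -8
o(u) = -8 + 5*u (o(u) = 5*u - 8 = -8 + 5*u)
o(-4) + 89*93 = (-8 + 5*(-4)) + 89*93 = (-8 - 20) + 8277 = -28 + 8277 = 8249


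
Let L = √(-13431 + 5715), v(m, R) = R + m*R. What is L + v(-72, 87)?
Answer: -6177 + 2*I*√1929 ≈ -6177.0 + 87.841*I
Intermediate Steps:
v(m, R) = R + R*m
L = 2*I*√1929 (L = √(-7716) = 2*I*√1929 ≈ 87.841*I)
L + v(-72, 87) = 2*I*√1929 + 87*(1 - 72) = 2*I*√1929 + 87*(-71) = 2*I*√1929 - 6177 = -6177 + 2*I*√1929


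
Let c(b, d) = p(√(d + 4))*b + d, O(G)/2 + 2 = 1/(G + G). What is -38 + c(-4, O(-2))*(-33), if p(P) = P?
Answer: 221/2 + 66*I*√2 ≈ 110.5 + 93.338*I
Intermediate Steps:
O(G) = -4 + 1/G (O(G) = -4 + 2/(G + G) = -4 + 2/((2*G)) = -4 + 2*(1/(2*G)) = -4 + 1/G)
c(b, d) = d + b*√(4 + d) (c(b, d) = √(d + 4)*b + d = √(4 + d)*b + d = b*√(4 + d) + d = d + b*√(4 + d))
-38 + c(-4, O(-2))*(-33) = -38 + ((-4 + 1/(-2)) - 4*√(4 + (-4 + 1/(-2))))*(-33) = -38 + ((-4 - ½) - 4*√(4 + (-4 - ½)))*(-33) = -38 + (-9/2 - 4*√(4 - 9/2))*(-33) = -38 + (-9/2 - 2*I*√2)*(-33) = -38 + (297/2 + 66*I*√2) = 221/2 + 66*I*√2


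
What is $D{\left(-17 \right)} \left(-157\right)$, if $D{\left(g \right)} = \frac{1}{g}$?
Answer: $\frac{157}{17} \approx 9.2353$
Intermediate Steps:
$D{\left(-17 \right)} \left(-157\right) = \frac{1}{-17} \left(-157\right) = \left(- \frac{1}{17}\right) \left(-157\right) = \frac{157}{17}$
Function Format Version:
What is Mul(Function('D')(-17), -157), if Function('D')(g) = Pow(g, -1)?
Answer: Rational(157, 17) ≈ 9.2353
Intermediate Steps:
Mul(Function('D')(-17), -157) = Mul(Pow(-17, -1), -157) = Mul(Rational(-1, 17), -157) = Rational(157, 17)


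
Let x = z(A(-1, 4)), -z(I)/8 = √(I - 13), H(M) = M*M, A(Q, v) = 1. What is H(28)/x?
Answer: 49*I*√3/3 ≈ 28.29*I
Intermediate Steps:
H(M) = M²
z(I) = -8*√(-13 + I) (z(I) = -8*√(I - 13) = -8*√(-13 + I))
x = -16*I*√3 (x = -8*√(-13 + 1) = -16*I*√3 ≈ -27.713*I)
H(28)/x = 28²/((-16*I*√3)) = 784*(I*√3/48) = 49*I*√3/3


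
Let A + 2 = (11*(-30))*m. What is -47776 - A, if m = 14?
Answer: -43154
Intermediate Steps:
A = -4622 (A = -2 + (11*(-30))*14 = -2 - 330*14 = -2 - 4620 = -4622)
-47776 - A = -47776 - 1*(-4622) = -47776 + 4622 = -43154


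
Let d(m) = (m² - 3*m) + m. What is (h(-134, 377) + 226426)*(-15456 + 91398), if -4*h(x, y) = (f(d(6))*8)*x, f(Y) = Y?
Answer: 17683702236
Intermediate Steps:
d(m) = m² - 2*m
h(x, y) = -48*x (h(x, y) = -(6*(-2 + 6))*8*x/4 = -(6*4)*8*x/4 = -24*8*x/4 = -48*x)
(h(-134, 377) + 226426)*(-15456 + 91398) = (-48*(-134) + 226426)*(-15456 + 91398) = (6432 + 226426)*75942 = 232858*75942 = 17683702236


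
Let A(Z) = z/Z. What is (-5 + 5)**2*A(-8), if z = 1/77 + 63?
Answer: 0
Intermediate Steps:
z = 4852/77 (z = 1/77 + 63 = 4852/77 ≈ 63.013)
A(Z) = 4852/(77*Z)
(-5 + 5)**2*A(-8) = (-5 + 5)**2*((4852/77)/(-8)) = 0**2*((4852/77)*(-1/8)) = 0*(-1213/154) = 0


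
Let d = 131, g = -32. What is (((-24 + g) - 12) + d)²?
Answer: 3969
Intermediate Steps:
(((-24 + g) - 12) + d)² = (((-24 - 32) - 12) + 131)² = ((-56 - 12) + 131)² = (-68 + 131)² = 63² = 3969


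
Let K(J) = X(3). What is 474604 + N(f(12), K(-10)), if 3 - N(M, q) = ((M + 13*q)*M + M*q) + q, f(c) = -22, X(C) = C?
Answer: 475044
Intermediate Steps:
K(J) = 3
N(M, q) = 3 - q - M*q - M*(M + 13*q) (N(M, q) = 3 - (((M + 13*q)*M + M*q) + q) = 3 - ((M*(M + 13*q) + M*q) + q) = 3 - ((M*q + M*(M + 13*q)) + q) = 3 - (q + M*q + M*(M + 13*q)) = 3 + (-q - M*q - M*(M + 13*q)) = 3 - q - M*q - M*(M + 13*q))
474604 + N(f(12), K(-10)) = 474604 + (3 - 1*3 - 1*(-22)² - 14*(-22)*3) = 474604 + (3 - 3 - 1*484 + 924) = 474604 + (3 - 3 - 484 + 924) = 474604 + 440 = 475044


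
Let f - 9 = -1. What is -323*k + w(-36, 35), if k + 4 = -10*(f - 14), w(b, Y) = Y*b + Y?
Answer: -19313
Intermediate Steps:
f = 8 (f = 9 - 1 = 8)
w(b, Y) = Y + Y*b
k = 56 (k = -4 - 10*(8 - 14) = -4 - 10*(-6) = -4 + 60 = 56)
-323*k + w(-36, 35) = -323*56 + 35*(1 - 36) = -18088 + 35*(-35) = -18088 - 1225 = -19313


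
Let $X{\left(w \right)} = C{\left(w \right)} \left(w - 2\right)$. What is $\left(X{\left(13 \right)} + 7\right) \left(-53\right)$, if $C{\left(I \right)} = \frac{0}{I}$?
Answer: $-371$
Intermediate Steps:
$C{\left(I \right)} = 0$
$X{\left(w \right)} = 0$ ($X{\left(w \right)} = 0 \left(w - 2\right) = 0 \left(-2 + w\right) = 0$)
$\left(X{\left(13 \right)} + 7\right) \left(-53\right) = \left(0 + 7\right) \left(-53\right) = 7 \left(-53\right) = -371$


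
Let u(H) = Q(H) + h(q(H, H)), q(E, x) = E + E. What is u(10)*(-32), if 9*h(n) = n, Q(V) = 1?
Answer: -928/9 ≈ -103.11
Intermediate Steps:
q(E, x) = 2*E
h(n) = n/9
u(H) = 1 + 2*H/9 (u(H) = 1 + (2*H)/9 = 1 + 2*H/9)
u(10)*(-32) = (1 + (2/9)*10)*(-32) = (1 + 20/9)*(-32) = (29/9)*(-32) = -928/9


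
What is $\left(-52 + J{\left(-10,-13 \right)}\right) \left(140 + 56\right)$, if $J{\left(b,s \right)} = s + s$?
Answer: $-15288$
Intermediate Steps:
$J{\left(b,s \right)} = 2 s$
$\left(-52 + J{\left(-10,-13 \right)}\right) \left(140 + 56\right) = \left(-52 + 2 \left(-13\right)\right) \left(140 + 56\right) = \left(-52 - 26\right) 196 = \left(-78\right) 196 = -15288$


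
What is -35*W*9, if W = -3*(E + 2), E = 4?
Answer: 5670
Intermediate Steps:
W = -18 (W = -3*(4 + 2) = -3*6 = -18)
-35*W*9 = -35*(-18)*9 = 630*9 = 5670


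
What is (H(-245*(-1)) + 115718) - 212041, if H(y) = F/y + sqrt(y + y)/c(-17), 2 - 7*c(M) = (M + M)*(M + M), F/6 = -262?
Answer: -23600707/245 - 49*sqrt(10)/1154 ≈ -96330.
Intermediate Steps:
F = -1572 (F = 6*(-262) = -1572)
c(M) = 2/7 - 4*M**2/7 (c(M) = 2/7 - (M + M)*(M + M)/7 = 2/7 - 2*M*2*M/7 = 2/7 - 4*M**2/7)
H(y) = -1572/y - 7*sqrt(2)*sqrt(y)/1154 (H(y) = -1572/y + sqrt(y + y)/(2/7 - 4/7*(-17)**2) = -1572/y + sqrt(2*y)/(2/7 - 4/7*289) = -1572/y + (sqrt(2)*sqrt(y))/(2/7 - 1156/7) = -1572/y + (sqrt(2)*sqrt(y))/(-1154/7) = -1572/y + (sqrt(2)*sqrt(y))*(-7/1154) = -1572/y - 7*sqrt(2)*sqrt(y)/1154)
(H(-245*(-1)) + 115718) - 212041 = ((-1814088 - 7*sqrt(2)*(-245*(-1))**(3/2))/(1154*((-245*(-1)))) + 115718) - 212041 = ((1/1154)*(-1814088 - 7*sqrt(2)*245**(3/2))/245 + 115718) - 212041 = ((1/1154)*(1/245)*(-1814088 - 7*sqrt(2)*1715*sqrt(5)) + 115718) - 212041 = ((1/1154)*(1/245)*(-1814088 - 12005*sqrt(10)) + 115718) - 212041 = ((-1572/245 - 49*sqrt(10)/1154) + 115718) - 212041 = (28349338/245 - 49*sqrt(10)/1154) - 212041 = -23600707/245 - 49*sqrt(10)/1154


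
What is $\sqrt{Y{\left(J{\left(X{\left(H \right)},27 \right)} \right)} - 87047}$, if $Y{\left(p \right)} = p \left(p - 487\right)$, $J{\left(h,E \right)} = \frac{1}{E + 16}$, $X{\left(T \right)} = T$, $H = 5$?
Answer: $\frac{i \sqrt{160970843}}{43} \approx 295.06 i$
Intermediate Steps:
$J{\left(h,E \right)} = \frac{1}{16 + E}$
$Y{\left(p \right)} = p \left(-487 + p\right)$
$\sqrt{Y{\left(J{\left(X{\left(H \right)},27 \right)} \right)} - 87047} = \sqrt{\frac{-487 + \frac{1}{16 + 27}}{16 + 27} - 87047} = \sqrt{\frac{-487 + \frac{1}{43}}{43} - 87047} = \sqrt{\frac{1}{43} \left(- \frac{20940}{43}\right) - 87047} = \sqrt{- \frac{20940}{1849} - 87047} = \sqrt{- \frac{160970843}{1849}} = \frac{i \sqrt{160970843}}{43}$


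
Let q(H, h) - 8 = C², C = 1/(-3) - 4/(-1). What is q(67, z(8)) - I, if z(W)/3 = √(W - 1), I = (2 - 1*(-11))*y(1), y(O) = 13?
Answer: -1328/9 ≈ -147.56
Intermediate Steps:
C = 11/3 (C = 1*(-⅓) - 4*(-1) = -⅓ + 4 = 11/3 ≈ 3.6667)
I = 169 (I = (2 - 1*(-11))*13 = (2 + 11)*13 = 13*13 = 169)
z(W) = 3*√(-1 + W) (z(W) = 3*√(W - 1) = 3*√(-1 + W))
q(H, h) = 193/9 (q(H, h) = 8 + (11/3)² = 8 + 121/9 = 193/9)
q(67, z(8)) - I = 193/9 - 1*169 = 193/9 - 169 = -1328/9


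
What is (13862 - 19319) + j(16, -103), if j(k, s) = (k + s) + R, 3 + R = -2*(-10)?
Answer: -5527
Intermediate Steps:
R = 17 (R = -3 - 2*(-10) = -3 + 20 = 17)
j(k, s) = 17 + k + s (j(k, s) = (k + s) + 17 = 17 + k + s)
(13862 - 19319) + j(16, -103) = (13862 - 19319) + (17 + 16 - 103) = -5457 - 70 = -5527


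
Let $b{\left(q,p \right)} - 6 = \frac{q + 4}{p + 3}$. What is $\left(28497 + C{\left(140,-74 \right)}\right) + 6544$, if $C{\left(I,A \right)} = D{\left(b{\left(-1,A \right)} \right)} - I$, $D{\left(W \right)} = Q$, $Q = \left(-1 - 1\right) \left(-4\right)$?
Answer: $34909$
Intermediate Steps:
$b{\left(q,p \right)} = 6 + \frac{4 + q}{3 + p}$ ($b{\left(q,p \right)} = 6 + \frac{q + 4}{p + 3} = 6 + \frac{4 + q}{3 + p}$)
$Q = 8$ ($Q = \left(-2\right) \left(-4\right) = 8$)
$D{\left(W \right)} = 8$
$C{\left(I,A \right)} = 8 - I$
$\left(28497 + C{\left(140,-74 \right)}\right) + 6544 = \left(28497 + \left(8 - 140\right)\right) + 6544 = \left(28497 - 132\right) + 6544 = 28365 + 6544 = 34909$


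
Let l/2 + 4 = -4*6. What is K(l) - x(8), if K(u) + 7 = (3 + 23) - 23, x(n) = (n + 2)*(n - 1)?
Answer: -74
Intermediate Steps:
x(n) = (-1 + n)*(2 + n) (x(n) = (2 + n)*(-1 + n) = (-1 + n)*(2 + n))
l = -56 (l = -8 + 2*(-4*6) = -8 + 2*(-24) = -8 - 48 = -56)
K(u) = -4 (K(u) = -7 + ((3 + 23) - 23) = -7 + (26 - 23) = -7 + 3 = -4)
K(l) - x(8) = -4 - (-2 + 8 + 8**2) = -4 - (-2 + 8 + 64) = -4 - 1*70 = -4 - 70 = -74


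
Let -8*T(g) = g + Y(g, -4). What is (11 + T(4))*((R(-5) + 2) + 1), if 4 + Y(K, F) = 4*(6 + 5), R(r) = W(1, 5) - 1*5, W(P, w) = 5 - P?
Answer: 11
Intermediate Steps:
R(r) = -1 (R(r) = (5 - 1*1) - 1*5 = (5 - 1) - 5 = 4 - 5 = -1)
Y(K, F) = 40 (Y(K, F) = -4 + 4*(6 + 5) = -4 + 4*11 = -4 + 44 = 40)
T(g) = -5 - g/8 (T(g) = -(g + 40)/8 = -(40 + g)/8 = -5 - g/8)
(11 + T(4))*((R(-5) + 2) + 1) = (11 + (-5 - ⅛*4))*((-1 + 2) + 1) = (11 + (-5 - ½))*(1 + 1) = (11 - 11/2)*2 = (11/2)*2 = 11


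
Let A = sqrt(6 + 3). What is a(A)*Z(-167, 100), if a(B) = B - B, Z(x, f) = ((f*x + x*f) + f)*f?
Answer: 0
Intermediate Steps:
A = 3 (A = sqrt(9) = 3)
Z(x, f) = f*(f + 2*f*x) (Z(x, f) = ((f*x + f*x) + f)*f = (2*f*x + f)*f = (f + 2*f*x)*f = f*(f + 2*f*x))
a(B) = 0
a(A)*Z(-167, 100) = 0*(100**2*(1 + 2*(-167))) = 0*(10000*(1 - 334)) = 0*(10000*(-333)) = 0*(-3330000) = 0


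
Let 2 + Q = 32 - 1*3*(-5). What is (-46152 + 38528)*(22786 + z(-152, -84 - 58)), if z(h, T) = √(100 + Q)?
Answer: -173720464 - 7624*√145 ≈ -1.7381e+8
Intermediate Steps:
Q = 45 (Q = -2 + (32 - 1*3*(-5)) = -2 + (32 - 3*(-5)) = -2 + (32 + 15) = -2 + 47 = 45)
z(h, T) = √145 (z(h, T) = √(100 + 45) = √145)
(-46152 + 38528)*(22786 + z(-152, -84 - 58)) = (-46152 + 38528)*(22786 + √145) = -7624*(22786 + √145) = -173720464 - 7624*√145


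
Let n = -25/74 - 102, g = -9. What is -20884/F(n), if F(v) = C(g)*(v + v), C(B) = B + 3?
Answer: -386354/22719 ≈ -17.006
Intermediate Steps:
n = -7573/74 (n = -25*1/74 - 102 = -25/74 - 102 = -7573/74 ≈ -102.34)
C(B) = 3 + B
F(v) = -12*v (F(v) = (3 - 9)*(v + v) = -12*v)
-20884/F(n) = -20884/((-12*(-7573/74))) = -20884/45438/37 = -20884*37/45438 = -386354/22719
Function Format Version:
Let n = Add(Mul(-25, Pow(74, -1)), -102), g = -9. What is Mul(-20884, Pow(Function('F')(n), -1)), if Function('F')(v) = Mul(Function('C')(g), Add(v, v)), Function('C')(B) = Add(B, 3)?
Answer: Rational(-386354, 22719) ≈ -17.006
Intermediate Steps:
n = Rational(-7573, 74) (n = Add(Mul(-25, Rational(1, 74)), -102) = Add(Rational(-25, 74), -102) = Rational(-7573, 74) ≈ -102.34)
Function('C')(B) = Add(3, B)
Function('F')(v) = Mul(-12, v) (Function('F')(v) = Mul(Add(3, -9), Add(v, v)) = Mul(-6, Mul(2, v)) = Mul(-12, v))
Mul(-20884, Pow(Function('F')(n), -1)) = Mul(-20884, Pow(Mul(-12, Rational(-7573, 74)), -1)) = Mul(-20884, Pow(Rational(45438, 37), -1)) = Mul(-20884, Rational(37, 45438)) = Rational(-386354, 22719)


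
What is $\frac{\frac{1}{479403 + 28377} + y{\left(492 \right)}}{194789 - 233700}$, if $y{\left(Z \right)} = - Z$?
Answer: $\frac{249827759}{19758227580} \approx 0.012644$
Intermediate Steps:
$\frac{\frac{1}{479403 + 28377} + y{\left(492 \right)}}{194789 - 233700} = \frac{\frac{1}{479403 + 28377} - 492}{194789 - 233700} = \frac{\frac{1}{507780} - 492}{-38911} = \left(\frac{1}{507780} - 492\right) \left(- \frac{1}{38911}\right) = \left(- \frac{249827759}{507780}\right) \left(- \frac{1}{38911}\right) = \frac{249827759}{19758227580}$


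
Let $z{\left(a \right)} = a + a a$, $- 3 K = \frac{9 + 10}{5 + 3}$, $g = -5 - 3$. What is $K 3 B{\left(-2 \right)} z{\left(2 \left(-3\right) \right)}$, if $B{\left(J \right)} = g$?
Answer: $570$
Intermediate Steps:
$g = -8$ ($g = -5 - 3 = -8$)
$B{\left(J \right)} = -8$
$K = - \frac{19}{24}$ ($K = - \frac{\left(9 + 10\right) \frac{1}{5 + 3}}{3} = - \frac{19 \cdot \frac{1}{8}}{3} = \left(- \frac{1}{3}\right) \frac{19}{8} = - \frac{19}{24} \approx -0.79167$)
$z{\left(a \right)} = a + a^{2}$
$K 3 B{\left(-2 \right)} z{\left(2 \left(-3\right) \right)} = \left(- \frac{19}{24}\right) 3 \left(- 8 \cdot 2 \left(-3\right) \left(1 + 2 \left(-3\right)\right)\right) = - \frac{19 \left(- 8 \left(- 6 \left(1 - 6\right)\right)\right)}{8} = - \frac{19 \left(- 8 \left(\left(-6\right) \left(-5\right)\right)\right)}{8} = - \frac{19 \left(\left(-8\right) 30\right)}{8} = \left(- \frac{19}{8}\right) \left(-240\right) = 570$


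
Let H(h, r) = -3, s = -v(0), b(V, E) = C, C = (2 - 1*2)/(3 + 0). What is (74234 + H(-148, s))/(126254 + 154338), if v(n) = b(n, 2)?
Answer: 74231/280592 ≈ 0.26455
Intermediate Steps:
C = 0 (C = (2 - 2)/3 = 0*(⅓) = 0)
b(V, E) = 0
v(n) = 0
s = 0 (s = -1*0 = 0)
(74234 + H(-148, s))/(126254 + 154338) = (74234 - 3)/(126254 + 154338) = 74231/280592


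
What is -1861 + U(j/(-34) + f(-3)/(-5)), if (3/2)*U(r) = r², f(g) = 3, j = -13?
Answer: -80672981/43350 ≈ -1861.0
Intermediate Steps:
U(r) = 2*r²/3
-1861 + U(j/(-34) + f(-3)/(-5)) = -1861 + 2*(-13/(-34) + 3/(-5))²/3 = -1861 + 2*(-13*(-1/34) + 3*(-⅕))²/3 = -1861 + 2*(13/34 - ⅗)²/3 = -1861 + 2*(-37/170)²/3 = -1861 + (⅔)*(1369/28900) = -1861 + 1369/43350 = -80672981/43350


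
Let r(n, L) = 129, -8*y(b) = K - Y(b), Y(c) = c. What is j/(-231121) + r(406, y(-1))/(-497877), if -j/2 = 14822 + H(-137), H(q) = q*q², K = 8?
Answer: -848568594661/38356610039 ≈ -22.123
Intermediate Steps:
H(q) = q³
y(b) = -1 + b/8 (y(b) = -(8 - b)/8 = -1 + b/8)
j = 5113062 (j = -2*(14822 + (-137)³) = -2*(14822 - 2571353) = -2*(-2556531) = 5113062)
j/(-231121) + r(406, y(-1))/(-497877) = 5113062/(-231121) + 129/(-497877) = 5113062*(-1/231121) + 129*(-1/497877) = -5113062/231121 - 43/165959 = -848568594661/38356610039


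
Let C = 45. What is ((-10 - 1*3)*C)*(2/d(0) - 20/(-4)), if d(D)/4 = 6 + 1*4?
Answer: -11817/4 ≈ -2954.3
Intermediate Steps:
d(D) = 40 (d(D) = 4*(6 + 1*4) = 4*(6 + 4) = 4*10 = 40)
((-10 - 1*3)*C)*(2/d(0) - 20/(-4)) = ((-10 - 1*3)*45)*(2/40 - 20/(-4)) = ((-10 - 3)*45)*(2*(1/40) - 20*(-1/4)) = (-13*45)*(1/20 + 5) = -585*101/20 = -11817/4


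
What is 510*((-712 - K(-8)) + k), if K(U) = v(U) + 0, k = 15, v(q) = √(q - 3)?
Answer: -355470 - 510*I*√11 ≈ -3.5547e+5 - 1691.5*I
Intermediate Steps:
v(q) = √(-3 + q)
K(U) = √(-3 + U) (K(U) = √(-3 + U) + 0 = √(-3 + U))
510*((-712 - K(-8)) + k) = 510*((-712 - √(-3 - 8)) + 15) = 510*((-712 - √(-11)) + 15) = 510*((-712 - I*√11) + 15) = 510*(-697 - I*√11) = -355470 - 510*I*√11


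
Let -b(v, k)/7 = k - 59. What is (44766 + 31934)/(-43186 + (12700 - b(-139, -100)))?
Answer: -76700/31599 ≈ -2.4273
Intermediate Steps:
b(v, k) = 413 - 7*k (b(v, k) = -7*(k - 59) = -7*(-59 + k) = 413 - 7*k)
(44766 + 31934)/(-43186 + (12700 - b(-139, -100))) = (44766 + 31934)/(-43186 + (12700 - (413 - 7*(-100)))) = 76700/(-43186 + (12700 - (413 + 700))) = 76700/(-43186 + (12700 - 1*1113)) = 76700/(-43186 + (12700 - 1113)) = 76700/(-43186 + 11587) = 76700/(-31599) = 76700*(-1/31599) = -76700/31599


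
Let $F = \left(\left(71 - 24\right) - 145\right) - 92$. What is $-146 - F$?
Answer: $44$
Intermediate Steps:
$F = -190$ ($F = \left(\left(71 - 24\right) - 145\right) - 92 = \left(47 - 145\right) - 92 = -98 - 92 = -190$)
$-146 - F = -146 - -190 = -146 + 190 = 44$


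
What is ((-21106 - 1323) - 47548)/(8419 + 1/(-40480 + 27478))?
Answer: -909840954/109463837 ≈ -8.3118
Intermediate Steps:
((-21106 - 1323) - 47548)/(8419 + 1/(-40480 + 27478)) = (-22429 - 47548)/(8419 + 1/(-13002)) = -69977/(8419 - 1/13002) = -69977/109463837/13002 = -69977*13002/109463837 = -909840954/109463837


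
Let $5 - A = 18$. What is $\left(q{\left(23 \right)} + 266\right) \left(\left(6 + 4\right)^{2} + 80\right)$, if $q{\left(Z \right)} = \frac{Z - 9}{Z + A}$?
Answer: $48132$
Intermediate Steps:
$A = -13$ ($A = 5 - 18 = -13$)
$q{\left(Z \right)} = \frac{-9 + Z}{-13 + Z}$ ($q{\left(Z \right)} = \frac{Z - 9}{Z - 13} = \frac{-9 + Z}{-13 + Z}$)
$\left(q{\left(23 \right)} + 266\right) \left(\left(6 + 4\right)^{2} + 80\right) = \left(\frac{-9 + 23}{-13 + 23} + 266\right) \left(\left(6 + 4\right)^{2} + 80\right) = \left(\frac{1}{10} \cdot 14 + 266\right) \left(10^{2} + 80\right) = \left(\frac{1}{10} \cdot 14 + 266\right) \left(100 + 80\right) = \left(\frac{7}{5} + 266\right) 180 = \frac{1337}{5} \cdot 180 = 48132$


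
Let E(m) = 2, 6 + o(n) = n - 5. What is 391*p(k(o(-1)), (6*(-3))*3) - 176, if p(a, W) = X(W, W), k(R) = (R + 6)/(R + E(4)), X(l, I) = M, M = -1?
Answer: -567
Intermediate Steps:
o(n) = -11 + n (o(n) = -6 + (n - 5) = -6 + (-5 + n) = -11 + n)
X(l, I) = -1
k(R) = (6 + R)/(2 + R) (k(R) = (R + 6)/(R + 2) = (6 + R)/(2 + R))
p(a, W) = -1
391*p(k(o(-1)), (6*(-3))*3) - 176 = 391*(-1) - 176 = -391 - 176 = -567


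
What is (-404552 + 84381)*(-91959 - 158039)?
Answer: 80042109658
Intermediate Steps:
(-404552 + 84381)*(-91959 - 158039) = -320171*(-249998) = 80042109658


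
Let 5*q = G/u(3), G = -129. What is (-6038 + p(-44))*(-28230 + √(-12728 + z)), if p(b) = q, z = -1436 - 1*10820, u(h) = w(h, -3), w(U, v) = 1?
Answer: 171181074 - 181914*I*√694/5 ≈ 1.7118e+8 - 9.5846e+5*I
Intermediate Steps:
u(h) = 1
z = -12256 (z = -1436 - 10820 = -12256)
q = -129/5 (q = (-129/1)/5 = (-129*1)/5 = (⅕)*(-129) = -129/5 ≈ -25.800)
p(b) = -129/5
(-6038 + p(-44))*(-28230 + √(-12728 + z)) = (-6038 - 129/5)*(-28230 + √(-12728 - 12256)) = -30319*(-28230 + √(-24984))/5 = -30319*(-28230 + 6*I*√694)/5 = 171181074 - 181914*I*√694/5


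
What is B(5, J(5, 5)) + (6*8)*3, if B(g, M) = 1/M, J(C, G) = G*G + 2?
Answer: 3889/27 ≈ 144.04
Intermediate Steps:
J(C, G) = 2 + G² (J(C, G) = G² + 2 = 2 + G²)
B(g, M) = 1/M
B(5, J(5, 5)) + (6*8)*3 = 1/(2 + 5²) + (6*8)*3 = 1/(2 + 25) + 48*3 = 1/27 + 144 = 3889/27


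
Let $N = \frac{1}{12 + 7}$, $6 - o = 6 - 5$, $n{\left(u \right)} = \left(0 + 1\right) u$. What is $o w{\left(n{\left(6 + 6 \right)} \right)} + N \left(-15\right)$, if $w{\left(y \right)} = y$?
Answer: $\frac{1125}{19} \approx 59.211$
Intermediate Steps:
$n{\left(u \right)} = u$ ($n{\left(u \right)} = 1 u = u$)
$o = 5$ ($o = 6 - \left(6 - 5\right) = 6 - 1 = 5$)
$N = \frac{1}{19} \approx 0.052632$
$o w{\left(n{\left(6 + 6 \right)} \right)} + N \left(-15\right) = 5 \left(6 + 6\right) + \frac{1}{19} \left(-15\right) = 5 \cdot 12 - \frac{15}{19} = 60 - \frac{15}{19} = \frac{1125}{19}$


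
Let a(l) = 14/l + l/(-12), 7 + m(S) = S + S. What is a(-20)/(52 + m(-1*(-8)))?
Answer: 29/1830 ≈ 0.015847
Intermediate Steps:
m(S) = -7 + 2*S (m(S) = -7 + (S + S) = -7 + 2*S)
a(l) = 14/l - l/12 (a(l) = 14/l + l*(-1/12) = 14/l - l/12)
a(-20)/(52 + m(-1*(-8))) = (14/(-20) - 1/12*(-20))/(52 + (-7 + 2*(-1*(-8)))) = (14*(-1/20) + 5/3)/(52 + (-7 + 2*8)) = (-7/10 + 5/3)/(52 + (-7 + 16)) = (29/30)/(52 + 9) = (29/30)/61 = (1/61)*(29/30) = 29/1830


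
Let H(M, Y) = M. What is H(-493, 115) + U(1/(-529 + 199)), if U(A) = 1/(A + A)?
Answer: -658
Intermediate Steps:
U(A) = 1/(2*A)
H(-493, 115) + U(1/(-529 + 199)) = -493 + 1/(2*(1/(-529 + 199))) = -493 + 1/(2*(1/(-330))) = -493 + 1/(2*(-1/330)) = -493 + (½)*(-330) = -493 - 165 = -658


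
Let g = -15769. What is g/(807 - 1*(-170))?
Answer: -15769/977 ≈ -16.140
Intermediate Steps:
g/(807 - 1*(-170)) = -15769/(807 - 1*(-170)) = -15769/(807 + 170) = -15769/977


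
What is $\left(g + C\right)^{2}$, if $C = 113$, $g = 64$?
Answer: $31329$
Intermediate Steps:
$\left(g + C\right)^{2} = \left(64 + 113\right)^{2} = 177^{2} = 31329$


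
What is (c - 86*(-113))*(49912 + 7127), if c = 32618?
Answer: 2414803104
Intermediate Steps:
(c - 86*(-113))*(49912 + 7127) = (32618 - 86*(-113))*(49912 + 7127) = (32618 + 9718)*57039 = 42336*57039 = 2414803104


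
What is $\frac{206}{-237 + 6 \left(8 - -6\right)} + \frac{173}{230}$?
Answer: $- \frac{20911}{35190} \approx -0.59423$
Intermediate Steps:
$\frac{206}{-237 + 6 \left(8 - -6\right)} + \frac{173}{230} = \frac{206}{-237 + 6 \left(8 + 6\right)} + 173 \cdot \frac{1}{230} = \frac{206}{-237 + 6 \cdot 14} + \frac{173}{230} = \frac{206}{-237 + 84} + \frac{173}{230} = \frac{206}{-153} + \frac{173}{230} = 206 \left(- \frac{1}{153}\right) + \frac{173}{230} = - \frac{206}{153} + \frac{173}{230} = - \frac{20911}{35190}$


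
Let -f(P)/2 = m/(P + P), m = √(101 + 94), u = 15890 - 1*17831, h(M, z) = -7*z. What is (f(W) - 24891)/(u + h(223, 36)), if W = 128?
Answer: 8297/731 + √195/280704 ≈ 11.350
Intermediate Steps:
u = -1941 (u = 15890 - 17831 = -1941)
m = √195 ≈ 13.964
f(P) = -√195/P (f(P) = -2*√195/(P + P) = -2*√195/(2*P) = -2*√195*1/(2*P) = -√195/P)
(f(W) - 24891)/(u + h(223, 36)) = (-1*√195/128 - 24891)/(-1941 - 7*36) = (-1*√195*1/128 - 24891)/(-1941 - 252) = (-√195/128 - 24891)/(-2193) = (-24891 - √195/128)*(-1/2193) = 8297/731 + √195/280704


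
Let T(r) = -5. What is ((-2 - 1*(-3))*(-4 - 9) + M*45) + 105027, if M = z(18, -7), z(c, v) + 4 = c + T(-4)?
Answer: 105419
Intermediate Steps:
z(c, v) = -9 + c (z(c, v) = -4 + (c - 5) = -4 + (-5 + c) = -9 + c)
M = 9 (M = -9 + 18 = 9)
((-2 - 1*(-3))*(-4 - 9) + M*45) + 105027 = ((-2 - 1*(-3))*(-4 - 9) + 9*45) + 105027 = ((-2 + 3)*(-13) + 405) + 105027 = (1*(-13) + 405) + 105027 = (-13 + 405) + 105027 = 392 + 105027 = 105419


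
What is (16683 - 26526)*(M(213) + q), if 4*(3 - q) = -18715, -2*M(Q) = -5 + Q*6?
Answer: -159269583/4 ≈ -3.9817e+7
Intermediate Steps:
M(Q) = 5/2 - 3*Q (M(Q) = -(-5 + Q*6)/2 = -(-5 + 6*Q)/2 = 5/2 - 3*Q)
q = 18727/4 (q = 3 - 1/4*(-18715) = 3 + 18715/4 = 18727/4 ≈ 4681.8)
(16683 - 26526)*(M(213) + q) = (16683 - 26526)*((5/2 - 3*213) + 18727/4) = -9843*((5/2 - 639) + 18727/4) = -9843*(-1273/2 + 18727/4) = -9843*16181/4 = -159269583/4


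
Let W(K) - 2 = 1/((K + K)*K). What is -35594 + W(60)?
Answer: -256262399/7200 ≈ -35592.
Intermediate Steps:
W(K) = 2 + 1/(2*K²) (W(K) = 2 + 1/((K + K)*K) = 2 + 1/(((2*K))*K) = 2 + (1/(2*K))/K = 2 + 1/(2*K²))
-35594 + W(60) = -35594 + (2 + (½)/60²) = -35594 + (2 + (½)*(1/3600)) = -35594 + (2 + 1/7200) = -35594 + 14401/7200 = -256262399/7200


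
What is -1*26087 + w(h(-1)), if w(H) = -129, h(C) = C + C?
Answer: -26216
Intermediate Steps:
h(C) = 2*C
-1*26087 + w(h(-1)) = -1*26087 - 129 = -26087 - 129 = -26216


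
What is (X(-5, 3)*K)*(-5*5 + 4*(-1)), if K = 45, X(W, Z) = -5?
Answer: 6525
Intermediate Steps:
(X(-5, 3)*K)*(-5*5 + 4*(-1)) = (-5*45)*(-5*5 + 4*(-1)) = -225*(-25 - 4) = -225*(-29) = 6525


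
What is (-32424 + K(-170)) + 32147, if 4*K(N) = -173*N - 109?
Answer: 28193/4 ≈ 7048.3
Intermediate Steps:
K(N) = -109/4 - 173*N/4 (K(N) = (-173*N - 109)/4 = (-109 - 173*N)/4 = -109/4 - 173*N/4)
(-32424 + K(-170)) + 32147 = (-32424 + (-109/4 - 173/4*(-170))) + 32147 = (-32424 + (-109/4 + 14705/2)) + 32147 = (-32424 + 29301/4) + 32147 = -100395/4 + 32147 = 28193/4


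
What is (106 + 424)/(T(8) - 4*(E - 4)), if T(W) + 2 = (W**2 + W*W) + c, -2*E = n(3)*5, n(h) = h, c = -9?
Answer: 530/163 ≈ 3.2515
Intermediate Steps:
E = -15/2 (E = -3*5/2 = -1/2*15 = -15/2 ≈ -7.5000)
T(W) = -11 + 2*W**2 (T(W) = -2 + ((W**2 + W*W) - 9) = -2 + ((W**2 + W**2) - 9) = -2 + (2*W**2 - 9) = -2 + (-9 + 2*W**2) = -11 + 2*W**2)
(106 + 424)/(T(8) - 4*(E - 4)) = (106 + 424)/((-11 + 2*8**2) - 4*(-15/2 - 4)) = 530/((-11 + 2*64) - 4*(-23/2)) = 530/((-11 + 128) + 46) = 530/(117 + 46) = 530/163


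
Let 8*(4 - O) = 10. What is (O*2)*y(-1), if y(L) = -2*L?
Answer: 11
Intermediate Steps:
O = 11/4 (O = 4 - ⅛*10 = 4 - 5/4 = 11/4 ≈ 2.7500)
(O*2)*y(-1) = ((11/4)*2)*(-2*(-1)) = (11/2)*2 = 11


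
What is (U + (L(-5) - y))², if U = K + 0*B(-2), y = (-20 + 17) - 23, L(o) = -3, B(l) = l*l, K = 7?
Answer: 900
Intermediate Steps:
B(l) = l²
y = -26 (y = -3 - 23 = -26)
U = 7 (U = 7 + 0*(-2)² = 7 + 0*4 = 7 + 0 = 7)
(U + (L(-5) - y))² = (7 + (-3 - 1*(-26)))² = (7 + (-3 + 26))² = (7 + 23)² = 30² = 900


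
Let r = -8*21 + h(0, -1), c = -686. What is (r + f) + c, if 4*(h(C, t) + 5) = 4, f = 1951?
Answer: 1093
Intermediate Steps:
h(C, t) = -4 (h(C, t) = -5 + (¼)*4 = -5 + 1 = -4)
r = -172 (r = -8*21 - 4 = -168 - 4 = -172)
(r + f) + c = (-172 + 1951) - 686 = 1779 - 686 = 1093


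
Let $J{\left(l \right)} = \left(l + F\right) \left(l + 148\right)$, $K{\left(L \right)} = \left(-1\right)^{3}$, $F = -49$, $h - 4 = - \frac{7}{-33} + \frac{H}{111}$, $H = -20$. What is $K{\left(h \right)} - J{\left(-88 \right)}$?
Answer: $8219$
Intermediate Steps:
$h = \frac{1641}{407}$ ($h = 4 - \left(- \frac{7}{33} + \frac{20}{111}\right) = 4 - - \frac{13}{407} = 4 + \left(\frac{7}{33} - \frac{20}{111}\right) = 4 + \frac{13}{407} = \frac{1641}{407} \approx 4.0319$)
$K{\left(L \right)} = -1$
$J{\left(l \right)} = \left(-49 + l\right) \left(148 + l\right)$ ($J{\left(l \right)} = \left(l - 49\right) \left(l + 148\right) = \left(-49 + l\right) \left(148 + l\right)$)
$K{\left(h \right)} - J{\left(-88 \right)} = -1 - \left(-7252 + \left(-88\right)^{2} + 99 \left(-88\right)\right) = -1 - \left(-7252 + 7744 - 8712\right) = -1 - -8220 = -1 + 8220 = 8219$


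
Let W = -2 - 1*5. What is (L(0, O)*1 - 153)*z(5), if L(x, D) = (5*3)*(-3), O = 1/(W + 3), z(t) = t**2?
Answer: -4950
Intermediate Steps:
W = -7 (W = -2 - 5 = -7)
O = -1/4 (O = 1/(-7 + 3) = 1/(-4) = -1/4 ≈ -0.25000)
L(x, D) = -45 (L(x, D) = 15*(-3) = -45)
(L(0, O)*1 - 153)*z(5) = (-45*1 - 153)*5**2 = (-45 - 153)*25 = -198*25 = -4950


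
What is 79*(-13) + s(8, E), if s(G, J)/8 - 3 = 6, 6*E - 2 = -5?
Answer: -955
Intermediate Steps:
E = -½ (E = ⅓ + (⅙)*(-5) = ⅓ - ⅚ = -½ ≈ -0.50000)
s(G, J) = 72 (s(G, J) = 24 + 8*6 = 24 + 48 = 72)
79*(-13) + s(8, E) = 79*(-13) + 72 = -1027 + 72 = -955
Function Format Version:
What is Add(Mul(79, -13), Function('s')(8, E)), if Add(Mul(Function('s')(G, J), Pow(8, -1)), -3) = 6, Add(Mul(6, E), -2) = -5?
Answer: -955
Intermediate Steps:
E = Rational(-1, 2) (E = Add(Rational(1, 3), Mul(Rational(1, 6), -5)) = Add(Rational(1, 3), Rational(-5, 6)) = Rational(-1, 2) ≈ -0.50000)
Function('s')(G, J) = 72 (Function('s')(G, J) = Add(24, Mul(8, 6)) = Add(24, 48) = 72)
Add(Mul(79, -13), Function('s')(8, E)) = Add(Mul(79, -13), 72) = Add(-1027, 72) = -955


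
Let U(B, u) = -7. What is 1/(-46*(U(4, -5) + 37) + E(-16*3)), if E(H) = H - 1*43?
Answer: -1/1471 ≈ -0.00067981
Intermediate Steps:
E(H) = -43 + H (E(H) = H - 43 = -43 + H)
1/(-46*(U(4, -5) + 37) + E(-16*3)) = 1/(-46*(-7 + 37) + (-43 - 16*3)) = 1/(-46*30 + (-43 - 48)) = 1/(-1380 - 91) = 1/(-1471) = -1/1471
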